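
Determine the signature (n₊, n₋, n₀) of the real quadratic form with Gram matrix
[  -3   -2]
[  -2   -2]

Answer: (0, 2, 0)

Derivation:
step 0: pivot -3 → sign −
step 1: pivot -2/3 → sign −
signature = (0, 2, 0)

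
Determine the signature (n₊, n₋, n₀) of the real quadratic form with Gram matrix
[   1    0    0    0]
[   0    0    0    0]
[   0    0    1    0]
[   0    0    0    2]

step 0: pivot 1 → sign +
step 1: pivot 1 → sign +
step 2: pivot 2 → sign +
step 3: row/col 3 already zero → sign 0
signature = (3, 0, 1)

Answer: (3, 0, 1)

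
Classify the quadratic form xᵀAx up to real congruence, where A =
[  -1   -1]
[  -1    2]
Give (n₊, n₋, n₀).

step 0: pivot -1 → sign −
step 1: pivot 3 → sign +
signature = (1, 1, 0)

Answer: (1, 1, 0)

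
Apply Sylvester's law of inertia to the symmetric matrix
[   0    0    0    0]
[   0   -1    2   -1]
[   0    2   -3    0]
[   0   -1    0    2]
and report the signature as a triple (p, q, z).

step 0: pivot -1 → sign −
step 1: pivot 1 → sign +
step 2: pivot -1 → sign −
step 3: row/col 3 already zero → sign 0
signature = (1, 2, 1)

Answer: (1, 2, 1)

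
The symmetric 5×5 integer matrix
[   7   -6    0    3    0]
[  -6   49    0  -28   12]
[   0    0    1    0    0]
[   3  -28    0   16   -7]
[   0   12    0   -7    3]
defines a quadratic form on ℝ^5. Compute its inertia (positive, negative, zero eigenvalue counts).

Answer: (3, 2, 0)

Derivation:
step 0: pivot 7 → sign +
step 1: pivot 307/7 → sign +
step 2: pivot 1 → sign +
step 3: pivot -9/307 → sign −
step 4: pivot -2/9 → sign −
signature = (3, 2, 0)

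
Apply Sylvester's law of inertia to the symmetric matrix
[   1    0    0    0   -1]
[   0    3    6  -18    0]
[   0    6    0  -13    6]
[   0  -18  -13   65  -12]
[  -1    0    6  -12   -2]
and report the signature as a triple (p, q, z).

step 0: pivot 1 → sign +
step 1: pivot 3 → sign +
step 2: pivot -12 → sign −
step 3: pivot 13/12 → sign +
step 4: pivot -3/13 → sign −
signature = (3, 2, 0)

Answer: (3, 2, 0)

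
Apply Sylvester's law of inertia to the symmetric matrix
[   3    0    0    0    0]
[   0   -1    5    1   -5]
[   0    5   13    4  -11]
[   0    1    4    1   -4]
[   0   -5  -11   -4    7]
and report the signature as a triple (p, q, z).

step 0: pivot 3 → sign +
step 1: pivot -1 → sign −
step 2: pivot 38 → sign +
step 3: pivot -5/38 → sign −
step 4: pivot -2/5 → sign −
signature = (2, 3, 0)

Answer: (2, 3, 0)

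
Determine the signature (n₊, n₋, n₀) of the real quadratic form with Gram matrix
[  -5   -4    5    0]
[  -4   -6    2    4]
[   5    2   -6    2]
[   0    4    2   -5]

Answer: (1, 3, 0)

Derivation:
step 0: pivot -5 → sign −
step 1: pivot -14/5 → sign −
step 2: pivot 3/7 → sign +
step 3: pivot -1 → sign −
signature = (1, 3, 0)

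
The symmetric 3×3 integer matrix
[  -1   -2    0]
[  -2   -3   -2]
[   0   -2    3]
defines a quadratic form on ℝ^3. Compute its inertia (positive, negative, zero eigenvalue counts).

Answer: (1, 2, 0)

Derivation:
step 0: pivot -1 → sign −
step 1: pivot 1 → sign +
step 2: pivot -1 → sign −
signature = (1, 2, 0)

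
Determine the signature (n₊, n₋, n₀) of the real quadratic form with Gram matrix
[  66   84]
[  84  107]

Answer: (2, 0, 0)

Derivation:
step 0: pivot 66 → sign +
step 1: pivot 1/11 → sign +
signature = (2, 0, 0)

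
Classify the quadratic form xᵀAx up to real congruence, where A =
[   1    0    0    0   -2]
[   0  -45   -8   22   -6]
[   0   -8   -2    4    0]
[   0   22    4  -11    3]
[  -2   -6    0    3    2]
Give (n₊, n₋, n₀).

step 0: pivot 1 → sign +
step 1: pivot -45 → sign −
step 2: pivot -26/45 → sign −
step 3: pivot -3/13 → sign −
step 4: pivot 1 → sign +
signature = (2, 3, 0)

Answer: (2, 3, 0)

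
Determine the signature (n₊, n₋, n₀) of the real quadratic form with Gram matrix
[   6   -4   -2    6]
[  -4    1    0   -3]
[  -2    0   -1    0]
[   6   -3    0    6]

step 0: pivot 6 → sign +
step 1: pivot -5/3 → sign −
step 2: pivot -3/5 → sign −
step 3: pivot 3 → sign +
signature = (2, 2, 0)

Answer: (2, 2, 0)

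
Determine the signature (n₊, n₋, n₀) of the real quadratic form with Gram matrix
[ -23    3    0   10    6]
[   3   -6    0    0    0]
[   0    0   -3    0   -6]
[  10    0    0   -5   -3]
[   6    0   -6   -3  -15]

Answer: (0, 5, 0)

Derivation:
step 0: pivot -23 → sign −
step 1: pivot -129/23 → sign −
step 2: pivot -3 → sign −
step 3: pivot -15/43 → sign −
step 4: pivot -6/5 → sign −
signature = (0, 5, 0)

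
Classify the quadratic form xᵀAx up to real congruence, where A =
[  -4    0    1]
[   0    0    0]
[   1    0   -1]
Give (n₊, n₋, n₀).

Answer: (0, 2, 1)

Derivation:
step 0: pivot -4 → sign −
step 1: pivot -3/4 → sign −
step 2: row/col 2 already zero → sign 0
signature = (0, 2, 1)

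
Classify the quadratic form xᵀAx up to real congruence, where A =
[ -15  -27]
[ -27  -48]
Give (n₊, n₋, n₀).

Answer: (1, 1, 0)

Derivation:
step 0: pivot -15 → sign −
step 1: pivot 3/5 → sign +
signature = (1, 1, 0)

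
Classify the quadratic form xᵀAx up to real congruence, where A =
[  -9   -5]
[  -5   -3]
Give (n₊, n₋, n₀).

Answer: (0, 2, 0)

Derivation:
step 0: pivot -9 → sign −
step 1: pivot -2/9 → sign −
signature = (0, 2, 0)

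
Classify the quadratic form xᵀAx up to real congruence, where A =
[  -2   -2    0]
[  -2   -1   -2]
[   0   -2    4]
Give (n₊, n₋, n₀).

Answer: (1, 1, 1)

Derivation:
step 0: pivot -2 → sign −
step 1: pivot 1 → sign +
step 2: row/col 2 already zero → sign 0
signature = (1, 1, 1)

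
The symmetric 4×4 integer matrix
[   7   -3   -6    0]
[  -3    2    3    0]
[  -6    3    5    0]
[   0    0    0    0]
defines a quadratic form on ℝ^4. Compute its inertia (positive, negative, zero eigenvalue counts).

Answer: (2, 1, 1)

Derivation:
step 0: pivot 7 → sign +
step 1: pivot 5/7 → sign +
step 2: pivot -2/5 → sign −
step 3: row/col 3 already zero → sign 0
signature = (2, 1, 1)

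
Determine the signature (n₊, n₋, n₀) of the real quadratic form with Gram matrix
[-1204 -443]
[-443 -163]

step 0: pivot -1204 → sign −
step 1: pivot -3/1204 → sign −
signature = (0, 2, 0)

Answer: (0, 2, 0)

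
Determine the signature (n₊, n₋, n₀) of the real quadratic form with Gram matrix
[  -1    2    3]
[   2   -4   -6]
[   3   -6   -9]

Answer: (0, 1, 2)

Derivation:
step 0: pivot -1 → sign −
step 1: row/col 1 already zero → sign 0
step 2: row/col 2 already zero → sign 0
signature = (0, 1, 2)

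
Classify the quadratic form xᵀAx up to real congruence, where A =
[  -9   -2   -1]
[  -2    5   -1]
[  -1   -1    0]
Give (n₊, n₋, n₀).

Answer: (1, 1, 1)

Derivation:
step 0: pivot -9 → sign −
step 1: pivot 49/9 → sign +
step 2: row/col 2 already zero → sign 0
signature = (1, 1, 1)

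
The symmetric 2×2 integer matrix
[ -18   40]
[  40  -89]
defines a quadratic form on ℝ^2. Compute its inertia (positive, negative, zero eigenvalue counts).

Answer: (0, 2, 0)

Derivation:
step 0: pivot -18 → sign −
step 1: pivot -1/9 → sign −
signature = (0, 2, 0)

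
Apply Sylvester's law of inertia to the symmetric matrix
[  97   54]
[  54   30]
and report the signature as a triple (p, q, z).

step 0: pivot 97 → sign +
step 1: pivot -6/97 → sign −
signature = (1, 1, 0)

Answer: (1, 1, 0)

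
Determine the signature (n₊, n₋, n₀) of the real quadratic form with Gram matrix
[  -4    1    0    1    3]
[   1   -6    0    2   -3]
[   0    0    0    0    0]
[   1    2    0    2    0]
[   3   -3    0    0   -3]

step 0: pivot -4 → sign −
step 1: pivot -23/4 → sign −
step 2: pivot 72/23 → sign +
step 3: pivot 1/8 → sign +
step 4: row/col 4 already zero → sign 0
signature = (2, 2, 1)

Answer: (2, 2, 1)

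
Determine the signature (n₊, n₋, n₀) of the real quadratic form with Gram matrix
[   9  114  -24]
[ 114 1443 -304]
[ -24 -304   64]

Answer: (1, 1, 1)

Derivation:
step 0: pivot 9 → sign +
step 1: pivot -1 → sign −
step 2: row/col 2 already zero → sign 0
signature = (1, 1, 1)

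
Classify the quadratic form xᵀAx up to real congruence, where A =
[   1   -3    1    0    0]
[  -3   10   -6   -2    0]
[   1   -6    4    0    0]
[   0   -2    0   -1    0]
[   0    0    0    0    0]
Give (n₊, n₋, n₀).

step 0: pivot 1 → sign +
step 1: pivot 1 → sign +
step 2: pivot -6 → sign −
step 3: pivot 1 → sign +
step 4: row/col 4 already zero → sign 0
signature = (3, 1, 1)

Answer: (3, 1, 1)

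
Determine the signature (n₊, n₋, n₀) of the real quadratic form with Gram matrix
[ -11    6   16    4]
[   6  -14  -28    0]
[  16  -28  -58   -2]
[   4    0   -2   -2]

step 0: pivot -11 → sign −
step 1: pivot -118/11 → sign −
step 2: pivot -6/59 → sign −
step 3: row/col 3 already zero → sign 0
signature = (0, 3, 1)

Answer: (0, 3, 1)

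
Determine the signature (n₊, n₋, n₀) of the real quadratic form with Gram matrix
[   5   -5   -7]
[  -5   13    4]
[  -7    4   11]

step 0: pivot 5 → sign +
step 1: pivot 8 → sign +
step 2: pivot 3/40 → sign +
signature = (3, 0, 0)

Answer: (3, 0, 0)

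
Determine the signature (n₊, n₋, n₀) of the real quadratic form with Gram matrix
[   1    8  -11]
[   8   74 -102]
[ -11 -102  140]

Answer: (2, 1, 0)

Derivation:
step 0: pivot 1 → sign +
step 1: pivot 10 → sign +
step 2: pivot -3/5 → sign −
signature = (2, 1, 0)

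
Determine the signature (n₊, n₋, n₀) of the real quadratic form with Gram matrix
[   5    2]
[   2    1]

Answer: (2, 0, 0)

Derivation:
step 0: pivot 5 → sign +
step 1: pivot 1/5 → sign +
signature = (2, 0, 0)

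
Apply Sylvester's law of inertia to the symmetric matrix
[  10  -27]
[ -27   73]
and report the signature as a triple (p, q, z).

step 0: pivot 10 → sign +
step 1: pivot 1/10 → sign +
signature = (2, 0, 0)

Answer: (2, 0, 0)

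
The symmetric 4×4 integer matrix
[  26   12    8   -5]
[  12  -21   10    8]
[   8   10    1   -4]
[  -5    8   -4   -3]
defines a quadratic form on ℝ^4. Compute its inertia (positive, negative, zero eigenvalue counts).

step 0: pivot 26 → sign +
step 1: pivot -345/13 → sign −
step 2: pivot 13/345 → sign +
step 3: pivot 1/26 → sign +
signature = (3, 1, 0)

Answer: (3, 1, 0)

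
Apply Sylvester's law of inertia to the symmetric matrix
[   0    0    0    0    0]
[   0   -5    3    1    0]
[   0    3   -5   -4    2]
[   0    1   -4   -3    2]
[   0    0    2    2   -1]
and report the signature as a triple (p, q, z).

Answer: (2, 2, 1)

Derivation:
step 0: pivot -5 → sign −
step 1: pivot -16/5 → sign −
step 2: pivot 13/16 → sign +
step 3: pivot 3/13 → sign +
step 4: row/col 4 already zero → sign 0
signature = (2, 2, 1)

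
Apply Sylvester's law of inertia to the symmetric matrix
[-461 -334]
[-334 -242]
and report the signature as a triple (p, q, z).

step 0: pivot -461 → sign −
step 1: pivot -6/461 → sign −
signature = (0, 2, 0)

Answer: (0, 2, 0)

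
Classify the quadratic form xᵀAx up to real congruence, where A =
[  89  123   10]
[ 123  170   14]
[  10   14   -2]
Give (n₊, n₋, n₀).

step 0: pivot 89 → sign +
step 1: pivot 1/89 → sign +
step 2: pivot -6 → sign −
signature = (2, 1, 0)

Answer: (2, 1, 0)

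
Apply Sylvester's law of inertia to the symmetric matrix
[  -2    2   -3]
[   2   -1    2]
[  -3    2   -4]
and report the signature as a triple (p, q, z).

Answer: (1, 2, 0)

Derivation:
step 0: pivot -2 → sign −
step 1: pivot 1 → sign +
step 2: pivot -1/2 → sign −
signature = (1, 2, 0)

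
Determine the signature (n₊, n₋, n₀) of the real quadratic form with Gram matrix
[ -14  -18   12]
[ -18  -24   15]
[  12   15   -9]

step 0: pivot -14 → sign −
step 1: pivot -6/7 → sign −
step 2: pivot 3/2 → sign +
signature = (1, 2, 0)

Answer: (1, 2, 0)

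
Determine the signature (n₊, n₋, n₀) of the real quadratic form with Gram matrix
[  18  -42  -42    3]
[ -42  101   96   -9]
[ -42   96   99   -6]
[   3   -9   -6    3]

Answer: (3, 1, 0)

Derivation:
step 0: pivot 18 → sign +
step 1: pivot 3 → sign +
step 2: pivot -1/3 → sign −
step 3: pivot 3/2 → sign +
signature = (3, 1, 0)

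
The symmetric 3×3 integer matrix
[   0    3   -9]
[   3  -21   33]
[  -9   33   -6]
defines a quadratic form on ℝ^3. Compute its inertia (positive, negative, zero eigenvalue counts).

Answer: (2, 1, 0)

Derivation:
step 0: pivot -21 → sign −
step 1: pivot 3/7 → sign +
step 2: pivot 3 → sign +
signature = (2, 1, 0)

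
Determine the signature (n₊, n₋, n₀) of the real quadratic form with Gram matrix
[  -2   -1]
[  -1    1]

Answer: (1, 1, 0)

Derivation:
step 0: pivot -2 → sign −
step 1: pivot 3/2 → sign +
signature = (1, 1, 0)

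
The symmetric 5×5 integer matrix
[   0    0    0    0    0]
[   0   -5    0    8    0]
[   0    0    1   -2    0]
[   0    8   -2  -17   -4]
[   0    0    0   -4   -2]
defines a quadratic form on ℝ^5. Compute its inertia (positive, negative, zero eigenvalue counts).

step 0: pivot -5 → sign −
step 1: pivot 1 → sign +
step 2: pivot -41/5 → sign −
step 3: pivot -2/41 → sign −
step 4: row/col 4 already zero → sign 0
signature = (1, 3, 1)

Answer: (1, 3, 1)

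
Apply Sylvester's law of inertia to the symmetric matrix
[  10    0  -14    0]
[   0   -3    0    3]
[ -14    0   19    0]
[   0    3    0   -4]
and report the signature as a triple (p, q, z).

step 0: pivot 10 → sign +
step 1: pivot -3 → sign −
step 2: pivot -3/5 → sign −
step 3: pivot -1 → sign −
signature = (1, 3, 0)

Answer: (1, 3, 0)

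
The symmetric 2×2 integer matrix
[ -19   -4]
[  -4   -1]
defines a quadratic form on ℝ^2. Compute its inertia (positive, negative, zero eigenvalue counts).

step 0: pivot -19 → sign −
step 1: pivot -3/19 → sign −
signature = (0, 2, 0)

Answer: (0, 2, 0)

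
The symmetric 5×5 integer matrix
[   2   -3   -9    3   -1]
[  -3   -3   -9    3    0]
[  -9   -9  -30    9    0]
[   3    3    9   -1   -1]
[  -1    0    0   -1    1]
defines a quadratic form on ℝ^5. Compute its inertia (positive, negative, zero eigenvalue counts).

Answer: (3, 2, 0)

Derivation:
step 0: pivot 2 → sign +
step 1: pivot -15/2 → sign −
step 2: pivot -3 → sign −
step 3: pivot 2 → sign +
step 4: pivot 3/10 → sign +
signature = (3, 2, 0)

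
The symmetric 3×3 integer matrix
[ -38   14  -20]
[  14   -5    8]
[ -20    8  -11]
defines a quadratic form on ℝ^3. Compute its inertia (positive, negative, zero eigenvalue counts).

step 0: pivot -38 → sign −
step 1: pivot 3/19 → sign +
step 2: pivot -3 → sign −
signature = (1, 2, 0)

Answer: (1, 2, 0)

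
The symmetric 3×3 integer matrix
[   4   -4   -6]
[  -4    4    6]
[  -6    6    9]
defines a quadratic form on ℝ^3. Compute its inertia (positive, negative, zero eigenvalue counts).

Answer: (1, 0, 2)

Derivation:
step 0: pivot 4 → sign +
step 1: row/col 1 already zero → sign 0
step 2: row/col 2 already zero → sign 0
signature = (1, 0, 2)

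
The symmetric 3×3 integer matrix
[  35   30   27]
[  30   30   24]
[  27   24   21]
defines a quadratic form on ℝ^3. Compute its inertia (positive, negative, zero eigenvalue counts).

Answer: (2, 0, 1)

Derivation:
step 0: pivot 35 → sign +
step 1: pivot 30/7 → sign +
step 2: row/col 2 already zero → sign 0
signature = (2, 0, 1)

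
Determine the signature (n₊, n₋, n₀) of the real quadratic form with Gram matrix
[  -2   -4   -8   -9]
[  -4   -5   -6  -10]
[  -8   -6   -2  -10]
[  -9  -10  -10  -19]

step 0: pivot -2 → sign −
step 1: pivot 3 → sign +
step 2: pivot -10/3 → sign −
step 3: pivot 3/10 → sign +
signature = (2, 2, 0)

Answer: (2, 2, 0)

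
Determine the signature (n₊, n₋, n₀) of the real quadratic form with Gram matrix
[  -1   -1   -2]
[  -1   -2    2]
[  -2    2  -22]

Answer: (0, 3, 0)

Derivation:
step 0: pivot -1 → sign −
step 1: pivot -1 → sign −
step 2: pivot -2 → sign −
signature = (0, 3, 0)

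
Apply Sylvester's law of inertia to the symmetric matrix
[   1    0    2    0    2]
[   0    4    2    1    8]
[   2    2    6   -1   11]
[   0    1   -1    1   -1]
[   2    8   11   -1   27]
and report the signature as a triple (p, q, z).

step 0: pivot 1 → sign +
step 1: pivot 4 → sign +
step 2: pivot 1 → sign +
step 3: pivot -3/2 → sign −
step 4: pivot -1/2 → sign −
signature = (3, 2, 0)

Answer: (3, 2, 0)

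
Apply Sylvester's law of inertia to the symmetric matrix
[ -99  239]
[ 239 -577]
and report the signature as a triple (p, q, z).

step 0: pivot -99 → sign −
step 1: pivot -2/99 → sign −
signature = (0, 2, 0)

Answer: (0, 2, 0)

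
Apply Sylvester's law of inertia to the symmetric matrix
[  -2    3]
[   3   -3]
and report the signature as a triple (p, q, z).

Answer: (1, 1, 0)

Derivation:
step 0: pivot -2 → sign −
step 1: pivot 3/2 → sign +
signature = (1, 1, 0)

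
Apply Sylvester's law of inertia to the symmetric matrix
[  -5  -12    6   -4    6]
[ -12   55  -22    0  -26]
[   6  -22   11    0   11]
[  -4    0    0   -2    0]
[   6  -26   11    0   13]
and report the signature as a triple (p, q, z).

step 0: pivot -5 → sign −
step 1: pivot 419/5 → sign +
step 2: pivot 1001/419 → sign +
step 3: pivot -6/91 → sign −
step 4: pivot 6/11 → sign +
signature = (3, 2, 0)

Answer: (3, 2, 0)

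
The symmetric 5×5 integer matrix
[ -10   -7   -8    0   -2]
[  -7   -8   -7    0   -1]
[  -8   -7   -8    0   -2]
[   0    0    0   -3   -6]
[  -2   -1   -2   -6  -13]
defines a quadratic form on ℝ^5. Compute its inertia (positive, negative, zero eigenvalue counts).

Answer: (0, 5, 0)

Derivation:
step 0: pivot -10 → sign −
step 1: pivot -31/10 → sign −
step 2: pivot -30/31 → sign −
step 3: pivot -3 → sign −
step 4: pivot -1/5 → sign −
signature = (0, 5, 0)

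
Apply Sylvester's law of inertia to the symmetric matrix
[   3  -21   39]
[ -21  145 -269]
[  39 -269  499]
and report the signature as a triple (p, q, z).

step 0: pivot 3 → sign +
step 1: pivot -2 → sign −
step 2: row/col 2 already zero → sign 0
signature = (1, 1, 1)

Answer: (1, 1, 1)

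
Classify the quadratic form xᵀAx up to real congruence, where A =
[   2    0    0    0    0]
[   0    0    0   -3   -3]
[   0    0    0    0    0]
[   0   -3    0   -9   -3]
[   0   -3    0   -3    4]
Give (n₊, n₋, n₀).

Answer: (3, 1, 1)

Derivation:
step 0: pivot 2 → sign +
step 1: pivot -9 → sign −
step 2: pivot 1 → sign +
step 3: pivot 1 → sign +
step 4: row/col 4 already zero → sign 0
signature = (3, 1, 1)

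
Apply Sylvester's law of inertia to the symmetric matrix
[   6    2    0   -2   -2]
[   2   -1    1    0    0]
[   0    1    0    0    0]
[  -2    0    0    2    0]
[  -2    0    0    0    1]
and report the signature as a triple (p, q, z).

Answer: (3, 1, 1)

Derivation:
step 0: pivot 6 → sign +
step 1: pivot -5/3 → sign −
step 2: pivot 3/5 → sign +
step 3: pivot 4/3 → sign +
step 4: row/col 4 already zero → sign 0
signature = (3, 1, 1)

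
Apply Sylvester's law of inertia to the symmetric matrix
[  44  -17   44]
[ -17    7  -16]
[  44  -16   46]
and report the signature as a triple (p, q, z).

Answer: (2, 1, 0)

Derivation:
step 0: pivot 44 → sign +
step 1: pivot 19/44 → sign +
step 2: pivot -6/19 → sign −
signature = (2, 1, 0)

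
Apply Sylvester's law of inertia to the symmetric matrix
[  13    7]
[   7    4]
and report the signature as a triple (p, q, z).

step 0: pivot 13 → sign +
step 1: pivot 3/13 → sign +
signature = (2, 0, 0)

Answer: (2, 0, 0)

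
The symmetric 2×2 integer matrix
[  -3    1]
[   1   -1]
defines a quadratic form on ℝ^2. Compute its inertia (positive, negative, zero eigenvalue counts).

step 0: pivot -3 → sign −
step 1: pivot -2/3 → sign −
signature = (0, 2, 0)

Answer: (0, 2, 0)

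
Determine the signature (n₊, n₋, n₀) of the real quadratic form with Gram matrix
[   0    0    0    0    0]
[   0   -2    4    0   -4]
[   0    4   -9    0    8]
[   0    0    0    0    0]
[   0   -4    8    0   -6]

Answer: (1, 2, 2)

Derivation:
step 0: pivot -2 → sign −
step 1: pivot -1 → sign −
step 2: pivot 2 → sign +
step 3: row/col 3 already zero → sign 0
step 4: row/col 4 already zero → sign 0
signature = (1, 2, 2)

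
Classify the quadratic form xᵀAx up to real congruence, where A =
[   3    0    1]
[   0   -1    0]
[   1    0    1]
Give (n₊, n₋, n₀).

Answer: (2, 1, 0)

Derivation:
step 0: pivot 3 → sign +
step 1: pivot -1 → sign −
step 2: pivot 2/3 → sign +
signature = (2, 1, 0)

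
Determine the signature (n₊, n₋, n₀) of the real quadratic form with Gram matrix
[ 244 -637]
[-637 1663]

Answer: (2, 0, 0)

Derivation:
step 0: pivot 244 → sign +
step 1: pivot 3/244 → sign +
signature = (2, 0, 0)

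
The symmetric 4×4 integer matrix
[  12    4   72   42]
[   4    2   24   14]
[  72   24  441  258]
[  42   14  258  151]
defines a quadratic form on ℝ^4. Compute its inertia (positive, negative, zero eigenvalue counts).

step 0: pivot 12 → sign +
step 1: pivot 2/3 → sign +
step 2: pivot 9 → sign +
step 3: row/col 3 already zero → sign 0
signature = (3, 0, 1)

Answer: (3, 0, 1)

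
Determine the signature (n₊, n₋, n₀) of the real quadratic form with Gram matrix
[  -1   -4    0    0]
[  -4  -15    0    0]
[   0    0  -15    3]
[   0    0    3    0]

step 0: pivot -1 → sign −
step 1: pivot 1 → sign +
step 2: pivot -15 → sign −
step 3: pivot 3/5 → sign +
signature = (2, 2, 0)

Answer: (2, 2, 0)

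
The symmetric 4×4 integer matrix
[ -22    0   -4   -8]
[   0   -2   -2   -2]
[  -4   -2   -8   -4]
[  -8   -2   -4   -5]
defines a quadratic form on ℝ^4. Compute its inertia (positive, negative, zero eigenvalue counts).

Answer: (0, 4, 0)

Derivation:
step 0: pivot -22 → sign −
step 1: pivot -2 → sign −
step 2: pivot -58/11 → sign −
step 3: pivot -1/29 → sign −
signature = (0, 4, 0)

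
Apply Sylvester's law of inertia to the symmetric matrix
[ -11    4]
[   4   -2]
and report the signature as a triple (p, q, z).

step 0: pivot -11 → sign −
step 1: pivot -6/11 → sign −
signature = (0, 2, 0)

Answer: (0, 2, 0)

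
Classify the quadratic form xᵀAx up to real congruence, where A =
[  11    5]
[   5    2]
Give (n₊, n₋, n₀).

step 0: pivot 11 → sign +
step 1: pivot -3/11 → sign −
signature = (1, 1, 0)

Answer: (1, 1, 0)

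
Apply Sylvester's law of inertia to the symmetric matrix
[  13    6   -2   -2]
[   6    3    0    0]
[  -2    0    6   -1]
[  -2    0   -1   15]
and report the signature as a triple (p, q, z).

Answer: (3, 1, 0)

Derivation:
step 0: pivot 13 → sign +
step 1: pivot 3/13 → sign +
step 2: pivot 2 → sign +
step 3: pivot -3/2 → sign −
signature = (3, 1, 0)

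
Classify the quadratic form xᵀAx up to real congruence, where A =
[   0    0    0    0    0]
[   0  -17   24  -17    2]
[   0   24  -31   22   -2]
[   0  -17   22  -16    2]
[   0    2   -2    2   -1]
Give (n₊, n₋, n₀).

Answer: (1, 3, 1)

Derivation:
step 0: pivot -17 → sign −
step 1: pivot 49/17 → sign +
step 2: pivot -19/49 → sign −
step 3: pivot -3/19 → sign −
step 4: row/col 4 already zero → sign 0
signature = (1, 3, 1)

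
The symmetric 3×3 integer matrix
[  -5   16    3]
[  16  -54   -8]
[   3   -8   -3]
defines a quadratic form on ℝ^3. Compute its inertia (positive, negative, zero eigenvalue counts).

step 0: pivot -5 → sign −
step 1: pivot -14/5 → sign −
step 2: pivot -2/7 → sign −
signature = (0, 3, 0)

Answer: (0, 3, 0)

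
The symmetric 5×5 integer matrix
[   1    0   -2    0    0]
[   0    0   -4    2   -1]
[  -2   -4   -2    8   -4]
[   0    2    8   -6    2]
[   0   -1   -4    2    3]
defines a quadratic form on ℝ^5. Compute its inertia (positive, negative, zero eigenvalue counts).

Answer: (4, 1, 0)

Derivation:
step 0: pivot 1 → sign +
step 1: pivot -6 → sign −
step 2: pivot 8/3 → sign +
step 3: pivot 1/2 → sign +
step 4: pivot 3/2 → sign +
signature = (4, 1, 0)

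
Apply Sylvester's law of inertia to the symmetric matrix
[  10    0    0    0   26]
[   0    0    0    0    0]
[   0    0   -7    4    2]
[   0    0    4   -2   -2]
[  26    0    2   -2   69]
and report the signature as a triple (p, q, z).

step 0: pivot 10 → sign +
step 1: pivot -7 → sign −
step 2: pivot 2/7 → sign +
step 3: pivot -3/5 → sign −
step 4: row/col 4 already zero → sign 0
signature = (2, 2, 1)

Answer: (2, 2, 1)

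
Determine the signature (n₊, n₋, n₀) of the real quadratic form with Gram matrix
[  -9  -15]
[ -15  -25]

step 0: pivot -9 → sign −
step 1: row/col 1 already zero → sign 0
signature = (0, 1, 1)

Answer: (0, 1, 1)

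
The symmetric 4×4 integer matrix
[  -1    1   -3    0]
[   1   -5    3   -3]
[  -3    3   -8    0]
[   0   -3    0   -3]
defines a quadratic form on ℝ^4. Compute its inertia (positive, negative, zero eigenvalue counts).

Answer: (1, 3, 0)

Derivation:
step 0: pivot -1 → sign −
step 1: pivot -4 → sign −
step 2: pivot 1 → sign +
step 3: pivot -3/4 → sign −
signature = (1, 3, 0)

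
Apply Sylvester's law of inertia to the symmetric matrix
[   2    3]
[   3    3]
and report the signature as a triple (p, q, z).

Answer: (1, 1, 0)

Derivation:
step 0: pivot 2 → sign +
step 1: pivot -3/2 → sign −
signature = (1, 1, 0)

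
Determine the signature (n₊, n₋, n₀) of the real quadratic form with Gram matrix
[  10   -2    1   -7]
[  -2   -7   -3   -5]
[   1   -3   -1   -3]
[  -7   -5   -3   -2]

Answer: (1, 3, 0)

Derivation:
step 0: pivot 10 → sign +
step 1: pivot -37/5 → sign −
step 2: pivot -3/74 → sign −
step 3: pivot -1 → sign −
signature = (1, 3, 0)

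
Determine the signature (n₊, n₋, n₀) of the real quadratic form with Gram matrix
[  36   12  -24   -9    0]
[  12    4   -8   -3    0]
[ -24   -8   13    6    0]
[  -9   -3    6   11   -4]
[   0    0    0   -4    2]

step 0: pivot 36 → sign +
step 1: pivot -3 → sign −
step 2: pivot 35/4 → sign +
step 3: pivot 6/35 → sign +
step 4: row/col 4 already zero → sign 0
signature = (3, 1, 1)

Answer: (3, 1, 1)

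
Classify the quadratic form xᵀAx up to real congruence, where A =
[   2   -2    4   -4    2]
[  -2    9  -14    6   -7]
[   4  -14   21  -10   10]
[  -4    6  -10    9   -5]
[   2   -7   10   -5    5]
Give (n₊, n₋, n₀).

step 0: pivot 2 → sign +
step 1: pivot 7 → sign +
step 2: pivot -9/7 → sign −
step 3: pivot 1 → sign +
step 4: pivot 1/3 → sign +
signature = (4, 1, 0)

Answer: (4, 1, 0)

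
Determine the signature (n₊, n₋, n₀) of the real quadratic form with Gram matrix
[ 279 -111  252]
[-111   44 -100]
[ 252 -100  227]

Answer: (1, 2, 0)

Derivation:
step 0: pivot 279 → sign +
step 1: pivot -5/31 → sign −
step 2: pivot -1/5 → sign −
signature = (1, 2, 0)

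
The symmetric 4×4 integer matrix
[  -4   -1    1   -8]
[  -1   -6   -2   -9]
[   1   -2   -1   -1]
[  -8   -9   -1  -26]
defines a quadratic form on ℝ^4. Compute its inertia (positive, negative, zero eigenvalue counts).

step 0: pivot -4 → sign −
step 1: pivot -23/4 → sign −
step 2: pivot 3/23 → sign +
step 3: pivot -2 → sign −
signature = (1, 3, 0)

Answer: (1, 3, 0)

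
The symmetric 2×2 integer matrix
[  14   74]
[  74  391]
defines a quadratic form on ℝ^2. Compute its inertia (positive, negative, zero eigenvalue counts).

Answer: (1, 1, 0)

Derivation:
step 0: pivot 14 → sign +
step 1: pivot -1/7 → sign −
signature = (1, 1, 0)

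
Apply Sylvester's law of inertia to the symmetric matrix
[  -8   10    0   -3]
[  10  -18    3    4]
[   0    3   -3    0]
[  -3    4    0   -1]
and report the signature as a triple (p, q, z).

step 0: pivot -8 → sign −
step 1: pivot -11/2 → sign −
step 2: pivot -15/11 → sign −
step 3: pivot 3/20 → sign +
signature = (1, 3, 0)

Answer: (1, 3, 0)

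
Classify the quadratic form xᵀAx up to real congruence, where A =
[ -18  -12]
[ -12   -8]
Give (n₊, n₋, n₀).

Answer: (0, 1, 1)

Derivation:
step 0: pivot -18 → sign −
step 1: row/col 1 already zero → sign 0
signature = (0, 1, 1)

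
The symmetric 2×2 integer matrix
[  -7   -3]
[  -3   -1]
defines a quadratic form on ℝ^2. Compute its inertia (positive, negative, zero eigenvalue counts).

Answer: (1, 1, 0)

Derivation:
step 0: pivot -7 → sign −
step 1: pivot 2/7 → sign +
signature = (1, 1, 0)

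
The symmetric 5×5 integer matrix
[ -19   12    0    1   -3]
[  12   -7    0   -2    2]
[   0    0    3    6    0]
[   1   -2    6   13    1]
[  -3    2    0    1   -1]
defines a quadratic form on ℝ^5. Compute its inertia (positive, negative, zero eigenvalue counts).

Answer: (2, 2, 1)

Derivation:
step 0: pivot -19 → sign −
step 1: pivot 11/19 → sign +
step 2: pivot 3 → sign +
step 3: pivot -24/11 → sign −
step 4: row/col 4 already zero → sign 0
signature = (2, 2, 1)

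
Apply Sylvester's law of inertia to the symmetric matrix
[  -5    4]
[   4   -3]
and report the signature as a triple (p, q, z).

step 0: pivot -5 → sign −
step 1: pivot 1/5 → sign +
signature = (1, 1, 0)

Answer: (1, 1, 0)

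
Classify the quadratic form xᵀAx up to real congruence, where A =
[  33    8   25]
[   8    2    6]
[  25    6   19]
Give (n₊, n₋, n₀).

Answer: (2, 0, 1)

Derivation:
step 0: pivot 33 → sign +
step 1: pivot 2/33 → sign +
step 2: row/col 2 already zero → sign 0
signature = (2, 0, 1)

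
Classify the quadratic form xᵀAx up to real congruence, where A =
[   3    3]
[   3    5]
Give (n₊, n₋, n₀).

step 0: pivot 3 → sign +
step 1: pivot 2 → sign +
signature = (2, 0, 0)

Answer: (2, 0, 0)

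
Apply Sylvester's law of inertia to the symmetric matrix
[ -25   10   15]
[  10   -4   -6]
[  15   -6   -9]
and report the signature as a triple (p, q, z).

step 0: pivot -25 → sign −
step 1: row/col 1 already zero → sign 0
step 2: row/col 2 already zero → sign 0
signature = (0, 1, 2)

Answer: (0, 1, 2)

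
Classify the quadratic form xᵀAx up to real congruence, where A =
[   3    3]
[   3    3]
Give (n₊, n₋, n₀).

step 0: pivot 3 → sign +
step 1: row/col 1 already zero → sign 0
signature = (1, 0, 1)

Answer: (1, 0, 1)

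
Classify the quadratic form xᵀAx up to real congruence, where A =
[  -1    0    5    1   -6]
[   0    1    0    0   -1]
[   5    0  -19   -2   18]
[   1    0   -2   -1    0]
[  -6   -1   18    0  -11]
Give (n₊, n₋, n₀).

step 0: pivot -1 → sign −
step 1: pivot 1 → sign +
step 2: pivot 6 → sign +
step 3: pivot -3/2 → sign −
step 4: row/col 4 already zero → sign 0
signature = (2, 2, 1)

Answer: (2, 2, 1)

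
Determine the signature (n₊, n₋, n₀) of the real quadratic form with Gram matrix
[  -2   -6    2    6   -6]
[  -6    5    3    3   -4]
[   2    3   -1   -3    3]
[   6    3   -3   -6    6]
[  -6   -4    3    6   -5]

step 0: pivot -2 → sign −
step 1: pivot 23 → sign +
step 2: pivot 14/23 → sign +
step 3: pivot 3/7 → sign +
step 4: pivot 1/2 → sign +
signature = (4, 1, 0)

Answer: (4, 1, 0)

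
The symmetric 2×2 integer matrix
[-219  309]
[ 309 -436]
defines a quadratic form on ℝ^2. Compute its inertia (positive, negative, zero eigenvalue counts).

Answer: (0, 2, 0)

Derivation:
step 0: pivot -219 → sign −
step 1: pivot -1/73 → sign −
signature = (0, 2, 0)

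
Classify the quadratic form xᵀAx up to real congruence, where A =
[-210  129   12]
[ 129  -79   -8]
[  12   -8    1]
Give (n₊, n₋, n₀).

Answer: (2, 1, 0)

Derivation:
step 0: pivot -210 → sign −
step 1: pivot 17/70 → sign +
step 2: pivot 1/17 → sign +
signature = (2, 1, 0)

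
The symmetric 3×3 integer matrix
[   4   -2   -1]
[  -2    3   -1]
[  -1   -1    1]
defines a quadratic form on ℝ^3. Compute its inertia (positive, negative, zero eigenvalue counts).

step 0: pivot 4 → sign +
step 1: pivot 2 → sign +
step 2: pivot -3/8 → sign −
signature = (2, 1, 0)

Answer: (2, 1, 0)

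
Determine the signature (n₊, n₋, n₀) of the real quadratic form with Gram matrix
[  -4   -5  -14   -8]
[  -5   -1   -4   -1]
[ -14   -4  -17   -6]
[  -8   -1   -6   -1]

Answer: (2, 2, 0)

Derivation:
step 0: pivot -4 → sign −
step 1: pivot 21/4 → sign +
step 2: pivot -19/7 → sign −
step 3: pivot 1/19 → sign +
signature = (2, 2, 0)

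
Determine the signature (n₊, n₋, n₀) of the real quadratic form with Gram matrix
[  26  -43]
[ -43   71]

step 0: pivot 26 → sign +
step 1: pivot -3/26 → sign −
signature = (1, 1, 0)

Answer: (1, 1, 0)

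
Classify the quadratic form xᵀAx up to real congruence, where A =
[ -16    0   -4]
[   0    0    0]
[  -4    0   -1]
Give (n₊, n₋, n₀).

Answer: (0, 1, 2)

Derivation:
step 0: pivot -16 → sign −
step 1: row/col 1 already zero → sign 0
step 2: row/col 2 already zero → sign 0
signature = (0, 1, 2)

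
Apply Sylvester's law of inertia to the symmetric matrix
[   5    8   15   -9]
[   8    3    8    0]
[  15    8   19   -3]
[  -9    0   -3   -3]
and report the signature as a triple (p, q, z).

step 0: pivot 5 → sign +
step 1: pivot -49/5 → sign −
step 2: pivot 6/49 → sign +
step 3: row/col 3 already zero → sign 0
signature = (2, 1, 1)

Answer: (2, 1, 1)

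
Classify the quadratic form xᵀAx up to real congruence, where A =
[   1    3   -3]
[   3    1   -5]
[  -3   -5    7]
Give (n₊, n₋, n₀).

Answer: (1, 1, 1)

Derivation:
step 0: pivot 1 → sign +
step 1: pivot -8 → sign −
step 2: row/col 2 already zero → sign 0
signature = (1, 1, 1)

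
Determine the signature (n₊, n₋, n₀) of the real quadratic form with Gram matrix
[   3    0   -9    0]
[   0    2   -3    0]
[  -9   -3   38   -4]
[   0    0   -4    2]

Answer: (3, 1, 0)

Derivation:
step 0: pivot 3 → sign +
step 1: pivot 2 → sign +
step 2: pivot 13/2 → sign +
step 3: pivot -6/13 → sign −
signature = (3, 1, 0)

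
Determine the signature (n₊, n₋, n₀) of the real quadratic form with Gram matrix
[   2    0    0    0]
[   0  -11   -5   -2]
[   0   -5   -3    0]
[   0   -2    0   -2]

Answer: (1, 3, 0)

Derivation:
step 0: pivot 2 → sign +
step 1: pivot -11 → sign −
step 2: pivot -8/11 → sign −
step 3: pivot -1/2 → sign −
signature = (1, 3, 0)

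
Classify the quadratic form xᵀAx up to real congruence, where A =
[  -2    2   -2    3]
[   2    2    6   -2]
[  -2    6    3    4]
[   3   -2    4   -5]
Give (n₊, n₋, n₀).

step 0: pivot -2 → sign −
step 1: pivot 4 → sign +
step 2: pivot 1 → sign +
step 3: pivot -3/4 → sign −
signature = (2, 2, 0)

Answer: (2, 2, 0)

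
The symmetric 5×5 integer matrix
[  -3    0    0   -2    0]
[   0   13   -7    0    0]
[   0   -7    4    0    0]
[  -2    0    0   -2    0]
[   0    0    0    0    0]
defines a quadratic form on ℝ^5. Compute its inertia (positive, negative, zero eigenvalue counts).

Answer: (2, 2, 1)

Derivation:
step 0: pivot -3 → sign −
step 1: pivot 13 → sign +
step 2: pivot 3/13 → sign +
step 3: pivot -2/3 → sign −
step 4: row/col 4 already zero → sign 0
signature = (2, 2, 1)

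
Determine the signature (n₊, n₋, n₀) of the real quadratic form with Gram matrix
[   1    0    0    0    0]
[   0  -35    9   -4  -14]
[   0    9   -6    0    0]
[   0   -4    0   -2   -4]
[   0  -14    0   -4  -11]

Answer: (1, 4, 0)

Derivation:
step 0: pivot 1 → sign +
step 1: pivot -35 → sign −
step 2: pivot -129/35 → sign −
step 3: pivot -54/43 → sign −
step 4: pivot -1/3 → sign −
signature = (1, 4, 0)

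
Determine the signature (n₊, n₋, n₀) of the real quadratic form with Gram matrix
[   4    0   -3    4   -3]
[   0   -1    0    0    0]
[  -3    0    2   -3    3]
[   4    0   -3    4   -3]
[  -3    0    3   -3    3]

Answer: (2, 2, 1)

Derivation:
step 0: pivot 4 → sign +
step 1: pivot -1 → sign −
step 2: pivot -1/4 → sign −
step 3: pivot 3 → sign +
step 4: row/col 4 already zero → sign 0
signature = (2, 2, 1)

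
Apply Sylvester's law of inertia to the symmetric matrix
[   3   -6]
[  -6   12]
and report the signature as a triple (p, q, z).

Answer: (1, 0, 1)

Derivation:
step 0: pivot 3 → sign +
step 1: row/col 1 already zero → sign 0
signature = (1, 0, 1)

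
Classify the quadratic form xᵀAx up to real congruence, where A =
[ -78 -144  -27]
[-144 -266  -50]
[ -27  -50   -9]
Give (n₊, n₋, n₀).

step 0: pivot -78 → sign −
step 1: pivot -2/13 → sign −
step 2: pivot 1/2 → sign +
signature = (1, 2, 0)

Answer: (1, 2, 0)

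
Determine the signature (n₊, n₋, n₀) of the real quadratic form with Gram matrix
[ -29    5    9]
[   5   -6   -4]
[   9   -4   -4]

Answer: (0, 3, 0)

Derivation:
step 0: pivot -29 → sign −
step 1: pivot -149/29 → sign −
step 2: pivot -6/149 → sign −
signature = (0, 3, 0)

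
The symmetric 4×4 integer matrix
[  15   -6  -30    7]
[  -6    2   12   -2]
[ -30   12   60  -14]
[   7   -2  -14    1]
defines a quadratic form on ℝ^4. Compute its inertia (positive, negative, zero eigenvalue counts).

Answer: (1, 2, 1)

Derivation:
step 0: pivot 15 → sign +
step 1: pivot -2/5 → sign −
step 2: pivot -2/3 → sign −
step 3: row/col 3 already zero → sign 0
signature = (1, 2, 1)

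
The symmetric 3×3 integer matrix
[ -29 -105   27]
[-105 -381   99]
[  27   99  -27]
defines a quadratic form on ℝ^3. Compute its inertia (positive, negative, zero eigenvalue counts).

step 0: pivot -29 → sign −
step 1: pivot -24/29 → sign −
step 2: row/col 2 already zero → sign 0
signature = (0, 2, 1)

Answer: (0, 2, 1)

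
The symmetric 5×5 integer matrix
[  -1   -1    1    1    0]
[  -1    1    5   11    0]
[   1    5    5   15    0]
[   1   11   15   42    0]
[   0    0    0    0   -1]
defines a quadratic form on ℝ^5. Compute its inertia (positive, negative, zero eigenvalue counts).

step 0: pivot -1 → sign −
step 1: pivot 2 → sign +
step 2: pivot -2 → sign −
step 3: pivot 1 → sign +
step 4: pivot -1 → sign −
signature = (2, 3, 0)

Answer: (2, 3, 0)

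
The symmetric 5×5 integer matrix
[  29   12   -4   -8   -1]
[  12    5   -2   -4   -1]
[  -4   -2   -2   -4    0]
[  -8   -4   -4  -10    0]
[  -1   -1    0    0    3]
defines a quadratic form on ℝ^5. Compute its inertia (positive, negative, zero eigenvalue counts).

step 0: pivot 29 → sign +
step 1: pivot 1/29 → sign +
step 2: pivot -6 → sign −
step 3: pivot -2 → sign −
step 4: pivot -1 → sign −
signature = (2, 3, 0)

Answer: (2, 3, 0)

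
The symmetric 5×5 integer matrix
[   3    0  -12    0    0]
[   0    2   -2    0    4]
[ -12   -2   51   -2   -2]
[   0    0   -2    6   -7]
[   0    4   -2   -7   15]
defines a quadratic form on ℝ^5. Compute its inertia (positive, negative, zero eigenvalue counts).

Answer: (4, 1, 0)

Derivation:
step 0: pivot 3 → sign +
step 1: pivot 2 → sign +
step 2: pivot 1 → sign +
step 3: pivot 2 → sign +
step 4: pivot -3/2 → sign −
signature = (4, 1, 0)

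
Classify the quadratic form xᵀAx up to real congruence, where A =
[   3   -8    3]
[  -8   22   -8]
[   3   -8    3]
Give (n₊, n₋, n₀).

step 0: pivot 3 → sign +
step 1: pivot 2/3 → sign +
step 2: row/col 2 already zero → sign 0
signature = (2, 0, 1)

Answer: (2, 0, 1)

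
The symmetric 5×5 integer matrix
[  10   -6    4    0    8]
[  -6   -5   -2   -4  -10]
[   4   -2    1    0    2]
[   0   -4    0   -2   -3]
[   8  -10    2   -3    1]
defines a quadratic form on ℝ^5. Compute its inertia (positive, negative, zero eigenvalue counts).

Answer: (2, 3, 0)

Derivation:
step 0: pivot 10 → sign +
step 1: pivot -43/5 → sign −
step 2: pivot -25/43 → sign −
step 3: pivot -2/25 → sign −
step 4: pivot 3/2 → sign +
signature = (2, 3, 0)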